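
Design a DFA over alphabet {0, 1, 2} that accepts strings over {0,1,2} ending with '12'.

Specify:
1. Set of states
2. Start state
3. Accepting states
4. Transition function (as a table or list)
One valid DFA (any DFA recognizing the same language is acceptable):
States: {q0, q1, q2}
Start: q0
Accepting: {q2}
Transitions (accepting states marked with *):
State | 0 | 1 | 2 | Accepting
-----------------------------
q0    | q0 | q1 | q0 |  
q1    | q0 | q1 | q2 |  
q2    | q0 | q1 | q0 | *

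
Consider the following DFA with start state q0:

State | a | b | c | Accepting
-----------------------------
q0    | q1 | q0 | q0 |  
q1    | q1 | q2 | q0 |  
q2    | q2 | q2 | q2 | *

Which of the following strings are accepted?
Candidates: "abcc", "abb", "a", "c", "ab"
"abcc": q0 → q1 → q2 → q2 → q2; q2 is accepting → accepted
"abb": q0 → q1 → q2 → q2; q2 is accepting → accepted
"a": q0 → q1; q1 is not accepting → rejected
"c": q0 → q0; q0 is not accepting → rejected
"ab": q0 → q1 → q2; q2 is accepting → accepted

Final answer: "abcc", "abb", "ab"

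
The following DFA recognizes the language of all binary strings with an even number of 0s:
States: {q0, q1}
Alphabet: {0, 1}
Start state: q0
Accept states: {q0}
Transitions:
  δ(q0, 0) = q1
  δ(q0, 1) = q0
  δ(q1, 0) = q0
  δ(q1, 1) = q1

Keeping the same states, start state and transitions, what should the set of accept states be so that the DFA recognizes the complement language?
The DFA is complete (every state has a transition on every symbol), so the complement
is recognized by the same DFA with accepting and non-accepting states swapped.
Original accept states: {q0}
Complement accept states = All states - Original accept states
= {q0, q1} - {q0}
= {q1}
Complement language: strings with an ODD number of 0s

Final answer: {q1}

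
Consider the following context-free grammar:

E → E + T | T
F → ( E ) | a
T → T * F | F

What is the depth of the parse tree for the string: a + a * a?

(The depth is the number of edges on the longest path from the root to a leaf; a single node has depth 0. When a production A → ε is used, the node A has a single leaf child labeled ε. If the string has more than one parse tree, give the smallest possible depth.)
The grammar is unambiguous; the parse tree of a + a * a is:
E → E + T at the root (depth 0).
  Left E (depth 1) → T (2) → F (3) → a (4).
  Right T (depth 1) → T * F; that T (2) → F (3) → a (4); F (2) → a (3).
The longest root-to-leaf paths have 4 edges.
Depth = 4.

Final answer: 4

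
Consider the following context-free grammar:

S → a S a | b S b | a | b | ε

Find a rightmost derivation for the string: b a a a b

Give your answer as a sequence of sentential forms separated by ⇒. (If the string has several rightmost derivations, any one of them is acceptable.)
Start with S.
Step 1: the rightmost non-terminal is S; apply S → b S b:  b S b
Step 2: the rightmost non-terminal is S; apply S → a S a:  b a S a b
Step 3: the rightmost non-terminal is S; apply S → a:  b a a a b

Final answer: S ⇒ b S b ⇒ b a S a b ⇒ b a a a b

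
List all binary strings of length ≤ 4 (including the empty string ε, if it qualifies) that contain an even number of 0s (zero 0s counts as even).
Checking every binary string of length 0 to 4:
  Length 0: accepted: ε | rejected: (none)
  Length 1: accepted: 1 | rejected: 0
  Length 2: accepted: 00, 11 | rejected: 01, 10
  Length 3: accepted: 001, 010, 100, 111 | rejected: 000, 011, 101, 110
  Length 4: accepted: 0000, 0011, 0101, 0110, 1001, 1010, 1100, 1111 | rejected: 0001, 0010, 0100, 0111, 1000, 1011, 1101, 1110
Total: 16 string(s).

Final answer: ε, 1, 00, 11, 001, 010, 100, 111, 0000, 0011, 0101, 0110, 1001, 1010, 1100, 1111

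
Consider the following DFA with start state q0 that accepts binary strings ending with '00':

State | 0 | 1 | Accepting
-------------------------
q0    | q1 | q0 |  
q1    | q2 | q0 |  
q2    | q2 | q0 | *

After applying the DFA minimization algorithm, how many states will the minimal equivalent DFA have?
All 3 states are reachable from q0, so none can be removed as unreachable.
Table-filling: first mark every (accepting, non-accepting) pair as distinguishable (accepting: {q2}; non-accepting: {q0, q1}).
Round 1: (q0, q1) on '0' go to q1 and q2, already distinguishable → mark.
Every pair of states is distinguishable, so the DFA is already minimal.
Equivalence classes: {q0}, {q1}, {q2} → 3 states.

Final answer: 3 states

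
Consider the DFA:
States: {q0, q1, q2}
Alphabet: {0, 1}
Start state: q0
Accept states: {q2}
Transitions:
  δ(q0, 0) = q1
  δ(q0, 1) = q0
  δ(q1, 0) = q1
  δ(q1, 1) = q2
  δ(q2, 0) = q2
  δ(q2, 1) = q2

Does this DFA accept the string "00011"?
Processing string "00011":
  q0 --0--> q1
  q1 --0--> q1
  q1 --0--> q1
  q1 --1--> q2
  q2 --1--> q2
Final state: q2
Accept states: {q2}
q2 is an accept state, so the string is accepted.

Final answer: Yes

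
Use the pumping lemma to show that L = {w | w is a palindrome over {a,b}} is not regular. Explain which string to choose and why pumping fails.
Language: L = {w | w is a palindrome over {a,b}} (strings that read the same forwards and backwards)
Step 1: Assume for contradiction that L is regular, with pumping length p.
Step 2: Choose s = a^p b a^p. Then s ∈ L (it reads the same forwards and backwards) and |s| ≥ p.
Step 3: Consider any decomposition s = xyz with |xy| ≤ p and |y| > 0. Since |xy| ≤ p and the first p symbols of s are all a's, y = a^k for some k with 1 ≤ k ≤ p.
Step 4: Pumping up (i = 2): xy²z = a^(p+k) b a^p. Its reverse is a^p b a^(p+k) ≠ a^(p+k) b a^p (the single b is no longer in the middle), so xy²z is not a palindrome and xy²z ∉ L.
This contradicts the pumping lemma, so L is not regular.

Final answer: Choose s = a^p b a^p. Since |xy| ≤ p, y = a^k with k ≥ 1. Then xy²z = a^(p+k) b a^p is not a palindrome, so ∉ L.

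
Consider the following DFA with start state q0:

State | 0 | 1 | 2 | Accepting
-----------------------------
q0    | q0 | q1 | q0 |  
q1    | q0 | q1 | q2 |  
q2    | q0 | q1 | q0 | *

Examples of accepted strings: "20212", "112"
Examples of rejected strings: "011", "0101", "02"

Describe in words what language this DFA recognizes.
strings over {0,1,2} ending with '12'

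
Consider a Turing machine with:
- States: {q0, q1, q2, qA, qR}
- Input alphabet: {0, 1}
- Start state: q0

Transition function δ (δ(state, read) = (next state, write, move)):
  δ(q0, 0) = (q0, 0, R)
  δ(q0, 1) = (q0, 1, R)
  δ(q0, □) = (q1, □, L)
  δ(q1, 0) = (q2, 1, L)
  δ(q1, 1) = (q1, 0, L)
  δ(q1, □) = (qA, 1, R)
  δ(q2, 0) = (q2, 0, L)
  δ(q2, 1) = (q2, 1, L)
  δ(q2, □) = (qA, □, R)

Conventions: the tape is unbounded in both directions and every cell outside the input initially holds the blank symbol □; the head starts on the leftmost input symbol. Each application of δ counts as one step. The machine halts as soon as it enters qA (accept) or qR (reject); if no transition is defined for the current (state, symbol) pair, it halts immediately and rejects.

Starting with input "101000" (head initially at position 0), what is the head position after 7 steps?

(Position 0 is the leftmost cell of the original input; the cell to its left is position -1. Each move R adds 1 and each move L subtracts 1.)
Step 0: [q0]101000 (head at position 0)
Step 1: δ(q0, 1) = (q0, 1, R)  ⊢  1[q0]01000 (head at position 1)
Step 2: δ(q0, 0) = (q0, 0, R)  ⊢  10[q0]1000 (head at position 2)
Step 3: δ(q0, 1) = (q0, 1, R)  ⊢  101[q0]000 (head at position 3)
Step 4: δ(q0, 0) = (q0, 0, R)  ⊢  1010[q0]00 (head at position 4)
Step 5: δ(q0, 0) = (q0, 0, R)  ⊢  10100[q0]0 (head at position 5)
Step 6: δ(q0, 0) = (q0, 0, R)  ⊢  101000[q0]□ (head at position 6)
Step 7: δ(q0, □) = (q1, □, L)  ⊢  10100[q1]0□ (head at position 5)
Head position after 7 steps: 5

Final answer: Position 5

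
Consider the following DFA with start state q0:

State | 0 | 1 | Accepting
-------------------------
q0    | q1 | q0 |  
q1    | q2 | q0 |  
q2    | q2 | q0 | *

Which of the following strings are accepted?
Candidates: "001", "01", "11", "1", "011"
"001": q0 → q1 → q2 → q0; q0 is not accepting → rejected
"01": q0 → q1 → q0; q0 is not accepting → rejected
"11": q0 → q0 → q0; q0 is not accepting → rejected
"1": q0 → q0; q0 is not accepting → rejected
"011": q0 → q1 → q0 → q0; q0 is not accepting → rejected

Final answer: None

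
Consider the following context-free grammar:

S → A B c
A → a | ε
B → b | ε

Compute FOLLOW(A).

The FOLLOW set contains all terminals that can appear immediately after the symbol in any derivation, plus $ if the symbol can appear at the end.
A occurs in S → A B c followed by B c. Add FIRST(B) minus ε = {b}; B is nullable (B → ε), so what follows B can also follow A: the terminal c. FOLLOW(A) = {b, c}.

Final answer: {b, c}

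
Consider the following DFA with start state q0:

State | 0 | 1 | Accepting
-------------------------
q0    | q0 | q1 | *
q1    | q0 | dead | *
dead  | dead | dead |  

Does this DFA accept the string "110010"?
Start in q0.
Read '1': q0 → q1
Read '1': q1 → dead
Read '0': dead → dead
Read '0': dead → dead
Read '1': dead → dead
Read '0': dead → dead
Final state dead is not accepting, so the string is rejected.

Final answer: No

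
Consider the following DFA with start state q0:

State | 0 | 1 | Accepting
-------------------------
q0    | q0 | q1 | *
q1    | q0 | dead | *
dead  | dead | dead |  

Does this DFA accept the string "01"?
Start in q0.
Read '0': q0 → q0
Read '1': q0 → q1
Final state q1 is accepting, so the string is accepted.

Final answer: Yes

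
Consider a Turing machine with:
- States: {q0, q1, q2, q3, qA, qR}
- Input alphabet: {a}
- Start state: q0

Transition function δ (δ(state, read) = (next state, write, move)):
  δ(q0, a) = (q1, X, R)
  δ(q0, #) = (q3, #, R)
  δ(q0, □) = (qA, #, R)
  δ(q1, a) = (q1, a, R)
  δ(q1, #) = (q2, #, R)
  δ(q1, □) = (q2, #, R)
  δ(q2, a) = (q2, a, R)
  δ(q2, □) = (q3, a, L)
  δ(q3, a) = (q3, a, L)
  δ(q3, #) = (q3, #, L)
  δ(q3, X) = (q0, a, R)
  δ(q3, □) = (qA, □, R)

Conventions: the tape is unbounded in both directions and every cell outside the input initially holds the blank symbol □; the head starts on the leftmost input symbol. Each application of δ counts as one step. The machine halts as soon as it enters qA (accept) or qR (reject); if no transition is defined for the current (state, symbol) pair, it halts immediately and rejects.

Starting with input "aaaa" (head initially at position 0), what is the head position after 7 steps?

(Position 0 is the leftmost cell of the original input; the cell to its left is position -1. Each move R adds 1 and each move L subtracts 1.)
Step 0: [q0]aaaa (head at position 0)
Step 1: δ(q0, a) = (q1, X, R)  ⊢  X[q1]aaa (head at position 1)
Step 2: δ(q1, a) = (q1, a, R)  ⊢  Xa[q1]aa (head at position 2)
Step 3: δ(q1, a) = (q1, a, R)  ⊢  Xaa[q1]a (head at position 3)
Step 4: δ(q1, a) = (q1, a, R)  ⊢  Xaaa[q1]□ (head at position 4)
Step 5: δ(q1, □) = (q2, #, R)  ⊢  Xaaa#[q2]□ (head at position 5)
Step 6: δ(q2, □) = (q3, a, L)  ⊢  Xaaa[q3]#a (head at position 4)
Step 7: δ(q3, #) = (q3, #, L)  ⊢  Xaa[q3]a#a (head at position 3)
Head position after 7 steps: 3

Final answer: Position 3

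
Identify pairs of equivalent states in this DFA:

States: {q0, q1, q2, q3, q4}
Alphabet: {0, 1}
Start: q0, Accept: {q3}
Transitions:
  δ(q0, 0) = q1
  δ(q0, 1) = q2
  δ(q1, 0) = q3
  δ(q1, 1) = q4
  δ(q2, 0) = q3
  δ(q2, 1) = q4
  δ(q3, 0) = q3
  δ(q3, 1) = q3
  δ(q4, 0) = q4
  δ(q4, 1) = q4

Using the table-filling algorithm:
Round 0 – mark pairs where exactly one state is accepting: (q0,q3), (q1,q3), (q2,q3), (q3,q4)
Round 1 – newly marked: (q0,q1) [on 0: q1 vs q3, already marked]; (q0,q2) [on 0: q1 vs q3, already marked]; (q1,q4) [on 0: q3 vs q4, already marked]; (q2,q4) [on 0: q3 vs q4, already marked]
Round 2 – newly marked: (q0,q4) [on 0: q1 vs q4, already marked]
No further pairs can be marked.
(q1, q2) unmarked: δ(q1,0)=q3, δ(q2,0)=q3; δ(q1,1)=q4, δ(q2,1)=q4 → equivalent
Equivalent pairs: (q1, q2)

Final answer: Equivalent pairs: (q1, q2)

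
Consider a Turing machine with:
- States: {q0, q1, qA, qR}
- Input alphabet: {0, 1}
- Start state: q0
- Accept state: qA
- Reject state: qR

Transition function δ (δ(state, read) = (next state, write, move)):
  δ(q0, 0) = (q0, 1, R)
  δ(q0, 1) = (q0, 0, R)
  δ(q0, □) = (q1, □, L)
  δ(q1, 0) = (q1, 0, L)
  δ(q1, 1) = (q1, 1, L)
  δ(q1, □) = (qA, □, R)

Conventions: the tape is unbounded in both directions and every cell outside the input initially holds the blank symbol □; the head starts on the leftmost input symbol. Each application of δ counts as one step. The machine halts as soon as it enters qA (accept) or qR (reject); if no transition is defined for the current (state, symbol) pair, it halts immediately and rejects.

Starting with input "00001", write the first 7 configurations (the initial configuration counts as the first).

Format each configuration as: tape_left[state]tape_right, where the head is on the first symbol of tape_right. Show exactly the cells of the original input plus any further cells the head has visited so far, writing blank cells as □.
Step 0: [q0]00001 (head at position 0)
Step 1: δ(q0, 0) = (q0, 1, R)  ⊢  1[q0]0001 (head at position 1)
Step 2: δ(q0, 0) = (q0, 1, R)  ⊢  11[q0]001 (head at position 2)
Step 3: δ(q0, 0) = (q0, 1, R)  ⊢  111[q0]01 (head at position 3)
Step 4: δ(q0, 0) = (q0, 1, R)  ⊢  1111[q0]1 (head at position 4)
Step 5: δ(q0, 1) = (q0, 0, R)  ⊢  11110[q0]□ (head at position 5)
Step 6: δ(q0, □) = (q1, □, L)  ⊢  1111[q1]0□ (head at position 4)

Final answer: [q0]00001 ⊢ 1[q0]0001 ⊢ 11[q0]001 ⊢ 111[q0]01 ⊢ 1111[q0]1 ⊢ 11110[q0]□ ⊢ 1111[q1]0□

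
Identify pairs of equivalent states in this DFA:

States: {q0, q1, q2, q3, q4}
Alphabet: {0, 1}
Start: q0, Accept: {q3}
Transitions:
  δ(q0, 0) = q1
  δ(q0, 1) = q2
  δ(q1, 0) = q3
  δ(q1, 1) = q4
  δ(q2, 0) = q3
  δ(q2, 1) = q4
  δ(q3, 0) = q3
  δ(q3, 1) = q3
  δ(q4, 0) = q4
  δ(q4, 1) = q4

Using the table-filling algorithm:
Round 0 – mark pairs where exactly one state is accepting: (q0,q3), (q1,q3), (q2,q3), (q3,q4)
Round 1 – newly marked: (q0,q1) [on 0: q1 vs q3, already marked]; (q0,q2) [on 0: q1 vs q3, already marked]; (q1,q4) [on 0: q3 vs q4, already marked]; (q2,q4) [on 0: q3 vs q4, already marked]
Round 2 – newly marked: (q0,q4) [on 0: q1 vs q4, already marked]
No further pairs can be marked.
(q1, q2) unmarked: δ(q1,0)=q3, δ(q2,0)=q3; δ(q1,1)=q4, δ(q2,1)=q4 → equivalent
Equivalent pairs: (q1, q2)

Final answer: Equivalent pairs: (q1, q2)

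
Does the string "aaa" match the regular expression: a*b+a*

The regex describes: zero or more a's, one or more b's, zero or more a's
No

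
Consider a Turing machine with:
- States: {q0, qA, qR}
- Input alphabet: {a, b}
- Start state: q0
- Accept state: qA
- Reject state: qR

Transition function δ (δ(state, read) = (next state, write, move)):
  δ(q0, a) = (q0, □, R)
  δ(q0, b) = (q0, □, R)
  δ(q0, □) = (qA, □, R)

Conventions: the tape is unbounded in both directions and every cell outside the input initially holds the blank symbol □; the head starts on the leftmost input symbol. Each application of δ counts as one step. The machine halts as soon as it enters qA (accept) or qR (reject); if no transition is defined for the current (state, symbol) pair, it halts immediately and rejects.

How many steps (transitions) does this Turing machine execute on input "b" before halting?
Step 0: [q0]b (head at position 0)
Step 1: δ(q0, b) = (q0, □, R)  ⊢  □[q0]□ (head at position 1)
Step 2: δ(q0, □) = (qA, □, R)  ⊢  □□[qA]□ (head at position 2)
The machine is in qA, so it halts and accepts.
Number of transitions executed: 2.

Final answer: 2 steps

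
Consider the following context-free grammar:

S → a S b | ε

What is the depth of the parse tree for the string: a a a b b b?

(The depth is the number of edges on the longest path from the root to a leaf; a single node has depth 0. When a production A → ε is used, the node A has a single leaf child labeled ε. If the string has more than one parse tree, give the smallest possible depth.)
The only parse tree applies S → a S b 3 times (once per matching a…b pair) and then S → ε.
The S nodes sit at depths 0, 1, …, 3; the innermost S (depth 3) has the single child ε at depth 4.
The terminal leaves a, b are at depths 1..3, so the longest root-to-leaf path is S → S → … → S → ε with 4 edges.
Depth = 4.

Final answer: 4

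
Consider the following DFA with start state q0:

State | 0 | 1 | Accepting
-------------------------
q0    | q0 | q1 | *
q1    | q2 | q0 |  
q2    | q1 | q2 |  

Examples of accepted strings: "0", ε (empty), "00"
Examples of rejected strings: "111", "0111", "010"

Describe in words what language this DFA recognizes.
binary numbers divisible by 3 (treating the string as a binary integer; leading zeros allowed, the empty string counts as 0)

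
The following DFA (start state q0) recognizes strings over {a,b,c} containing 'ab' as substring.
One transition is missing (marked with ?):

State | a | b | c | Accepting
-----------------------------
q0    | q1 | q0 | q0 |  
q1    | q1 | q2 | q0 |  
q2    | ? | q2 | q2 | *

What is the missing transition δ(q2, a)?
q2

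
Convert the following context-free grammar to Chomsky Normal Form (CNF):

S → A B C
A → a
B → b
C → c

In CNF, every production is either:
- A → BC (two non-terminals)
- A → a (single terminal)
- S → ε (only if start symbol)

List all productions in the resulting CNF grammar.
The grammar has no ε-productions or unit productions to eliminate.
A → a is already in CNF (single terminal) – keep it.
B → b is already in CNF (single terminal) – keep it.
C → c is already in CNF (single terminal) – keep it.
S → A B C has 3 symbols on the right: break it into binary productions S → A X0, X0 → B C.
Resulting CNF grammar (5 productions): A → a; B → b; C → c; S → A X0; X0 → B C

Final answer: A → a; B → b; C → c; S → A X0; X0 → B C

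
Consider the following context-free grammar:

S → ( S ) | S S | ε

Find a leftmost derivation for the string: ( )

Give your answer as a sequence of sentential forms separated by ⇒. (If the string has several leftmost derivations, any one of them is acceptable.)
Start with S.
Step 1: the leftmost non-terminal is S; apply S → ( S ):  ( S )
Step 2: the leftmost non-terminal is S; apply S → ε:  ( )

Final answer: S ⇒ ( S ) ⇒ ( )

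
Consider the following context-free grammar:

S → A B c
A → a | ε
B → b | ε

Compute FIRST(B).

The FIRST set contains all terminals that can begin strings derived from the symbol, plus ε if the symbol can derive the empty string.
B → b contributes b; B → ε makes B nullable, contributing ε. FIRST(B) = {b, ε}.

Final answer: {b, ε}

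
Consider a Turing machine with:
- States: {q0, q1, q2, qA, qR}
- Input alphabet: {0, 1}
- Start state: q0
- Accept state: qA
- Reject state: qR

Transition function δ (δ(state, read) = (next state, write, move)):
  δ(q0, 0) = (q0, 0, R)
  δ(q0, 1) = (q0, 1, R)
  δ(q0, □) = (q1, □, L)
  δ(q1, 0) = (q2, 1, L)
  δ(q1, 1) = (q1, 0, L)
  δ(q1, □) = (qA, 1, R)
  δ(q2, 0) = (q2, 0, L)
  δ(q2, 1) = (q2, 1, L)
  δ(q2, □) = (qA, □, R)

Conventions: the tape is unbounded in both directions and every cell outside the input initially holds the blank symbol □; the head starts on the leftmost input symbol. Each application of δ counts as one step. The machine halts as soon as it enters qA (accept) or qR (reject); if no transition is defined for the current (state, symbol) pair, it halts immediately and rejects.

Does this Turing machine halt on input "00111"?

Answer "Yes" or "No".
Step 0: [q0]00111 (head at position 0)
Step 1: δ(q0, 0) = (q0, 0, R)  ⊢  0[q0]0111 (head at position 1)
Step 2: δ(q0, 0) = (q0, 0, R)  ⊢  00[q0]111 (head at position 2)
Step 3: δ(q0, 1) = (q0, 1, R)  ⊢  001[q0]11 (head at position 3)
Step 4: δ(q0, 1) = (q0, 1, R)  ⊢  0011[q0]1 (head at position 4)
Step 5: δ(q0, 1) = (q0, 1, R)  ⊢  00111[q0]□ (head at position 5)
Step 6: δ(q0, □) = (q1, □, L)  ⊢  0011[q1]1□ (head at position 4)
Step 7: δ(q1, 1) = (q1, 0, L)  ⊢  001[q1]10□ (head at position 3)
Step 8: δ(q1, 1) = (q1, 0, L)  ⊢  00[q1]100□ (head at position 2)
Step 9: δ(q1, 1) = (q1, 0, L)  ⊢  0[q1]0000□ (head at position 1)
Step 10: δ(q1, 0) = (q2, 1, L)  ⊢  [q2]01000□ (head at position 0)
Step 11: δ(q2, 0) = (q2, 0, L)  ⊢  [q2]□01000□ (head at position -1)
Step 12: δ(q2, □) = (qA, □, R)  ⊢  □[qA]01000□ (head at position 0)
The machine is in qA, so it halts and accepts.
It halts after 12 steps.

Final answer: Yes - halts after 12 steps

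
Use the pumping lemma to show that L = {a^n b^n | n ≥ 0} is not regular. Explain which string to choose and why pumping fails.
Language: L = {a^n b^n | n ≥ 0} (equal numbers of a's followed by b's)
Step 1: Assume for contradiction that L is regular, with pumping length p.
Step 2: Choose s = a^p b^p. Then s ∈ L (it has p a's followed by p b's) and |s| ≥ p.
Step 3: Consider any decomposition s = xyz with |xy| ≤ p and |y| > 0. Since |xy| ≤ p and the first p symbols of s are all a's, y = a^k for some k with 1 ≤ k ≤ p.
Step 4: Pumping up (i = 2): xy²z = a^(p+k) b^p, which has more a's than b's, so xy²z ∉ L.
This contradicts the pumping lemma, so L is not regular.

Final answer: Choose s = a^p b^p. Since |xy| ≤ p, y = a^k with k ≥ 1. Then xy²z = a^(p+k) b^p ∉ L.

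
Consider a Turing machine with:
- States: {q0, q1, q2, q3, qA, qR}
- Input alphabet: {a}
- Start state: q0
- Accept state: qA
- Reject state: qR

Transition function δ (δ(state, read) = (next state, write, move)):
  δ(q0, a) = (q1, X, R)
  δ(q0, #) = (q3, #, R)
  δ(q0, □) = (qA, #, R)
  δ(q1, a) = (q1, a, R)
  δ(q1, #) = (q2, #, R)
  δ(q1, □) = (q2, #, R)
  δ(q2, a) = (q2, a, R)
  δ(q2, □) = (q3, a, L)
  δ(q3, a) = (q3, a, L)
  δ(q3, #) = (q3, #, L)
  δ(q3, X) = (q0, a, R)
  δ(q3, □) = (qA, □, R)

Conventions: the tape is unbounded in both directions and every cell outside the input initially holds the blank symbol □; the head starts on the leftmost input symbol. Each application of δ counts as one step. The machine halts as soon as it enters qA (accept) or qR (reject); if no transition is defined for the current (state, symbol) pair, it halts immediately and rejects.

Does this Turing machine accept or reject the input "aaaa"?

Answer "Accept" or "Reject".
Trace (configuration after each step, as tape_left[state]tape_right with head position):
Step 0: [q0]aaaa (head at position 0)
Step 1: X[q1]aaa (head 1)
Step 2: Xa[q1]aa (head 2)
Step 3: Xaa[q1]a (head 3)
Step 4: Xaaa[q1]□ (head 4)
Step 5: Xaaa#[q2]□ (head 5)
Step 6: Xaaa[q3]#a (head 4)
Step 7: Xaa[q3]a#a (head 3)
Step 8: Xa[q3]aa#a (head 2)
Step 9: X[q3]aaa#a (head 1)
Step 10: [q3]Xaaa#a (head 0)
Step 11: a[q0]aaa#a (head 1)
Step 12: aX[q1]aa#a (head 2)
Step 13: aXa[q1]a#a (head 3)
Step 14: aXaa[q1]#a (head 4)
Step 15: aXaa#[q2]a (head 5)
Step 16: aXaa#a[q2]□ (head 6)
Step 17: aXaa#[q3]aa (head 5)
Step 18: aXaa[q3]#aa (head 4)
Step 19: aXa[q3]a#aa (head 3)
Step 20: aX[q3]aa#aa (head 2)
Step 21: a[q3]Xaa#aa (head 1)
Step 22: aa[q0]aa#aa (head 2)
Step 23: aaX[q1]a#aa (head 3)
Step 24: aaXa[q1]#aa (head 4)
Step 25: aaXa#[q2]aa (head 5)
Step 26: aaXa#a[q2]a (head 6)
Step 27: aaXa#aa[q2]□ (head 7)
Step 28: aaXa#a[q3]aa (head 6)
Step 29: aaXa#[q3]aaa (head 5)
Step 30: aaXa[q3]#aaa (head 4)
Step 31: aaX[q3]a#aaa (head 3)
Step 32: aa[q3]Xa#aaa (head 2)
Step 33: aaa[q0]a#aaa (head 3)
Step 34: aaaX[q1]#aaa (head 4)
Step 35: aaaX#[q2]aaa (head 5)
Step 36: aaaX#a[q2]aa (head 6)
Step 37: aaaX#aa[q2]a (head 7)
Step 38: aaaX#aaa[q2]□ (head 8)
Step 39: aaaX#aa[q3]aa (head 7)
Step 40: aaaX#a[q3]aaa (head 6)
Step 41: aaaX#[q3]aaaa (head 5)
Step 42: aaaX[q3]#aaaa (head 4)
Step 43: aaa[q3]X#aaaa (head 3)
Step 44: aaaa[q0]#aaaa (head 4)
Step 45: aaaa#[q3]aaaa (head 5)
Step 46: aaaa[q3]#aaaa (head 4)
Step 47: aaa[q3]a#aaaa (head 3)
Step 48: aa[q3]aa#aaaa (head 2)
Step 49: a[q3]aaa#aaaa (head 1)
Step 50: [q3]aaaa#aaaa (head 0)
Step 51: [q3]□aaaa#aaaa (head -1)
Step 52: □[qA]aaaa#aaaa (head 0)
The machine is in qA, so it halts and accepts.

Final answer: Accept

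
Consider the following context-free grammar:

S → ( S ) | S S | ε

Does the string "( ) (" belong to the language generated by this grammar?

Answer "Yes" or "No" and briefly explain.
Each production adds parentheses only in matched pairs (S → ( S )) or none at all, so every derived string has equally many '(' and ')'. The string ( ) ( has two '(' and one ')', so it cannot be derived.

Final answer: No - no valid derivation exists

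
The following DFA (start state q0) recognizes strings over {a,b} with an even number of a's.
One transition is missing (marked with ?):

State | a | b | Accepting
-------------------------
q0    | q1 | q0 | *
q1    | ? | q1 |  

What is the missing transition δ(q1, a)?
q0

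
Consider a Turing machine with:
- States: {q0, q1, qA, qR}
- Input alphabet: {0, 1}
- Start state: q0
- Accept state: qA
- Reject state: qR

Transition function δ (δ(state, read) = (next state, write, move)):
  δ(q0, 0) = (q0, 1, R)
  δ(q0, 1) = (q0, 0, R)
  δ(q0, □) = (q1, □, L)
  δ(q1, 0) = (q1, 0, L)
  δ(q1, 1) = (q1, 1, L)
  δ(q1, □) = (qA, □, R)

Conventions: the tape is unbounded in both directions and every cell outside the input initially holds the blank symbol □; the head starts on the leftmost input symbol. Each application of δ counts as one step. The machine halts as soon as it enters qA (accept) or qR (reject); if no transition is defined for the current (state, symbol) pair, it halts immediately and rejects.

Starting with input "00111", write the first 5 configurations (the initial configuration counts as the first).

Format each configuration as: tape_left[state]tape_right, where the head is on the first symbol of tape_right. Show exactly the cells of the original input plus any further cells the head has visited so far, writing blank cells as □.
Step 0: [q0]00111 (head at position 0)
Step 1: δ(q0, 0) = (q0, 1, R)  ⊢  1[q0]0111 (head at position 1)
Step 2: δ(q0, 0) = (q0, 1, R)  ⊢  11[q0]111 (head at position 2)
Step 3: δ(q0, 1) = (q0, 0, R)  ⊢  110[q0]11 (head at position 3)
Step 4: δ(q0, 1) = (q0, 0, R)  ⊢  1100[q0]1 (head at position 4)

Final answer: [q0]00111 ⊢ 1[q0]0111 ⊢ 11[q0]111 ⊢ 110[q0]11 ⊢ 1100[q0]1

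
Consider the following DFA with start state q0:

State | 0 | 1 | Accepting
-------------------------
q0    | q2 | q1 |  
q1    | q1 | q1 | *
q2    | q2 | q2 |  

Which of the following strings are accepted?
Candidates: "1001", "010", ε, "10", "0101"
"1001": q0 → q1 → q1 → q1 → q1; q1 is accepting → accepted
"010": q0 → q2 → q2 → q2; q2 is not accepting → rejected
ε: q0; q0 is not accepting → rejected
"10": q0 → q1 → q1; q1 is accepting → accepted
"0101": q0 → q2 → q2 → q2 → q2; q2 is not accepting → rejected

Final answer: "1001", "10"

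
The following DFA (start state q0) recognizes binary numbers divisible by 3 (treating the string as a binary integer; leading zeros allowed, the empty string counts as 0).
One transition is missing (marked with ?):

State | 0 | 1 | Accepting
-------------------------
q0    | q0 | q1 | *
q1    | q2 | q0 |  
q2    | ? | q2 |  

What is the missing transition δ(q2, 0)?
q1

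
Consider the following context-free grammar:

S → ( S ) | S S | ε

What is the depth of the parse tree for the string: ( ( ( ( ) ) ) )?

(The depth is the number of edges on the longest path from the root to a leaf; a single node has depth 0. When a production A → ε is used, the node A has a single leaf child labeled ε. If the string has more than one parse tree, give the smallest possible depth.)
The string is 4 nested pairs. The shallowest parse tree applies S → ( S ) 4 times (one node per nested pair, each a child of the previous) and then S → ε in the middle.
S nodes at depths 0..4, ε leaf at depth 5; parentheses leaves are at depths 1..4.
(Using S → S S with an S → ε child anywhere only adds levels, so it cannot give a shallower tree.)
Depth = 5.

Final answer: 5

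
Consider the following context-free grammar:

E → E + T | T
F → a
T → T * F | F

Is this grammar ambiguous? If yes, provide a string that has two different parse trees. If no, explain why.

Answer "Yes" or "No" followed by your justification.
This is the standard stratified expression grammar: '+' is introduced only by the left-recursive rule E → E + T and '*' only by the left-recursive rule T → T * F, with F → a. For any string, the last '+' must be the one produced at the root E (everything after it is a T containing no '+'), and likewise within each T the last '*' is produced at its root. This fixes the parse tree uniquely (left-associative, '*' binding tighter than '+'), so every string has exactly one parse tree.

Final answer: No - the grammar is unambiguous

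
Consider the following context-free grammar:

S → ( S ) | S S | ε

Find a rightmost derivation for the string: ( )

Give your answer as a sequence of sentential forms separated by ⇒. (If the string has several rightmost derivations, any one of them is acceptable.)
Start with S.
Step 1: the rightmost non-terminal is S; apply S → ( S ):  ( S )
Step 2: the rightmost non-terminal is S; apply S → ε:  ( )

Final answer: S ⇒ ( S ) ⇒ ( )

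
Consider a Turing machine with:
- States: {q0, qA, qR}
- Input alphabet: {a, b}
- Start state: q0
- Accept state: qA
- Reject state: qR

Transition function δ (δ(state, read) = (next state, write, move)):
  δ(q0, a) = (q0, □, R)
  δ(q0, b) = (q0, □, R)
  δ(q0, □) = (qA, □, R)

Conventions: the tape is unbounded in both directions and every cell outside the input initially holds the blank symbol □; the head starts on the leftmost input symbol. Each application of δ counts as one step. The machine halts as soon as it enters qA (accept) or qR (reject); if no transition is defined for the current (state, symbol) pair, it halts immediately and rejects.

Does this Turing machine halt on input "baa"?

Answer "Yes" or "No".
Step 0: [q0]baa (head at position 0)
Step 1: δ(q0, b) = (q0, □, R)  ⊢  □[q0]aa (head at position 1)
Step 2: δ(q0, a) = (q0, □, R)  ⊢  □□[q0]a (head at position 2)
Step 3: δ(q0, a) = (q0, □, R)  ⊢  □□□[q0]□ (head at position 3)
Step 4: δ(q0, □) = (qA, □, R)  ⊢  □□□□[qA]□ (head at position 4)
The machine is in qA, so it halts and accepts.
It halts after 4 steps.

Final answer: Yes - halts after 4 steps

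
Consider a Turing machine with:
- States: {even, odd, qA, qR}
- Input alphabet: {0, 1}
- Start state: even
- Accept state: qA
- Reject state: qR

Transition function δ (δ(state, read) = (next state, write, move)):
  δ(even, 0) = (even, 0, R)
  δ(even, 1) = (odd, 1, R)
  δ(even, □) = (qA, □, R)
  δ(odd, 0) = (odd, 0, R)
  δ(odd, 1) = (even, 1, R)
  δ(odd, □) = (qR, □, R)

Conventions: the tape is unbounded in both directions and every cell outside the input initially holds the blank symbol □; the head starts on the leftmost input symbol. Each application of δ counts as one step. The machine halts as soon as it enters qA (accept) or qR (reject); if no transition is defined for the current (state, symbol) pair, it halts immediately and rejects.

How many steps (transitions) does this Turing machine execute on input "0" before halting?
Step 0: [even]0 (head at position 0)
Step 1: δ(even, 0) = (even, 0, R)  ⊢  0[even]□ (head at position 1)
Step 2: δ(even, □) = (qA, □, R)  ⊢  0□[qA]□ (head at position 2)
The machine is in qA, so it halts and accepts.
Number of transitions executed: 2.

Final answer: 2 steps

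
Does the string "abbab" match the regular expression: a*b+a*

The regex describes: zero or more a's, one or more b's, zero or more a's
No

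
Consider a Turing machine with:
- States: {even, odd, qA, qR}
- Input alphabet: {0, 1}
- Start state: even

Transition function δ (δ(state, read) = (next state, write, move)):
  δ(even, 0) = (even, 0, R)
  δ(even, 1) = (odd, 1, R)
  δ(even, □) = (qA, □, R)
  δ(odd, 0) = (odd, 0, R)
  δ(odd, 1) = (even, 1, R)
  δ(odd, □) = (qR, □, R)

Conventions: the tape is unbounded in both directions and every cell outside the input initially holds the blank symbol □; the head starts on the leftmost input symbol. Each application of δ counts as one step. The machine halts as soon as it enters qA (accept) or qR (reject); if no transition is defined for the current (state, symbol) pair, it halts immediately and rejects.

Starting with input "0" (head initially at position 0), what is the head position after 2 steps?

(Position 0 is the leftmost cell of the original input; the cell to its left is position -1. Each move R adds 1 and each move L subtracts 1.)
Step 0: [even]0 (head at position 0)
Step 1: δ(even, 0) = (even, 0, R)  ⊢  0[even]□ (head at position 1)
Step 2: δ(even, □) = (qA, □, R)  ⊢  0□[qA]□ (head at position 2)
Head position after 2 steps: 2

Final answer: Position 2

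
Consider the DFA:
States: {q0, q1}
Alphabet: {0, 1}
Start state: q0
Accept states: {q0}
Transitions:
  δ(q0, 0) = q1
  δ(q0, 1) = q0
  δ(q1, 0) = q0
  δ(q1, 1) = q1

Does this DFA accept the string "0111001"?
Processing string "0111001":
  q0 --0--> q1
  q1 --1--> q1
  q1 --1--> q1
  q1 --1--> q1
  q1 --0--> q0
  q0 --0--> q1
  q1 --1--> q1
Final state: q1
Accept states: {q0}
q1 is not an accept state, so the string is rejected.

Final answer: No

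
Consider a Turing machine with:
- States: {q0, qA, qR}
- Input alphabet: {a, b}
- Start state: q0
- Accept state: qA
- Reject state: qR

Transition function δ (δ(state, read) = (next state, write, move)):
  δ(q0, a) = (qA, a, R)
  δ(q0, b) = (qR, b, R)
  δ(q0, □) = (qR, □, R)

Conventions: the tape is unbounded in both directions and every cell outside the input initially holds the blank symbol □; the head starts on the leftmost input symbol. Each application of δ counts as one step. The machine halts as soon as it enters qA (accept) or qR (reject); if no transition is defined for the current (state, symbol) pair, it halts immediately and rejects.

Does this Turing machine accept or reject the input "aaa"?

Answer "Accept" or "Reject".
Step 0: [q0]aaa (head at position 0)
Step 1: δ(q0, a) = (qA, a, R)  ⊢  a[qA]aa (head at position 1)
The machine is in qA, so it halts and accepts.

Final answer: Accept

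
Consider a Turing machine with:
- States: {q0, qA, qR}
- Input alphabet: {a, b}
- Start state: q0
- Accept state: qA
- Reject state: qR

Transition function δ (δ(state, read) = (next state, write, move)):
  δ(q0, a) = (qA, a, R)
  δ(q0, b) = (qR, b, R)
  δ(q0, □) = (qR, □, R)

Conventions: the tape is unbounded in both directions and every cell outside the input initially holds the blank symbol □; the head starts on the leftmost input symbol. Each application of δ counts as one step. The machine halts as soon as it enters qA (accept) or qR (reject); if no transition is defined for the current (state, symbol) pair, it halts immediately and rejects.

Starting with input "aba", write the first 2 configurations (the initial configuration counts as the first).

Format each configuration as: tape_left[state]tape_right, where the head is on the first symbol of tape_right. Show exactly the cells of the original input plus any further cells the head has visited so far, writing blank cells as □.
Step 0: [q0]aba (head at position 0)
Step 1: δ(q0, a) = (qA, a, R)  ⊢  a[qA]ba (head at position 1)

Final answer: [q0]aba ⊢ a[qA]ba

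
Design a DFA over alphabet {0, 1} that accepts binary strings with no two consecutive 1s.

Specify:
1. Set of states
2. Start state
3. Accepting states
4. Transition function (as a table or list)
One valid DFA (any DFA recognizing the same language is acceptable):
States: {q0, q1, dead}
Start: q0
Accepting: {q0, q1}
Transitions (accepting states marked with *):
State | 0 | 1 | Accepting
-------------------------
q0    | q0 | q1 | *
q1    | q0 | dead | *
dead  | dead | dead |  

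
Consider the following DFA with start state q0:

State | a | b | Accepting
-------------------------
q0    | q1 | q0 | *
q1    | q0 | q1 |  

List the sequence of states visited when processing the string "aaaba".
q0 → q1 → q0 → q1 → q1 → q0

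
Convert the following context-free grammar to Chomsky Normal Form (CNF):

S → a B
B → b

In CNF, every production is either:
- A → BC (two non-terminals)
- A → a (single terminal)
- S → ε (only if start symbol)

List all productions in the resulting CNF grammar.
The grammar has no ε-productions or unit productions to eliminate.
S → a B has terminal a in a right-hand side of length ≥ 2: introduce T_a → a and use T_a in place of a.
B → b is already in CNF (single terminal) – keep it.
S → a B becomes S → T_a B.
Resulting CNF grammar (3 productions): T_a → a; B → b; S → T_a B

Final answer: T_a → a; B → b; S → T_a B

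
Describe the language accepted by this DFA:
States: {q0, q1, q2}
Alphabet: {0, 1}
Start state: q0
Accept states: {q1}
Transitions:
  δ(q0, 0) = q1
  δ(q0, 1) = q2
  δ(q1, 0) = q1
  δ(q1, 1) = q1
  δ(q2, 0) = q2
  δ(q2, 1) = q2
Analyzing the DFA structure:
Start state: q0
Accept states: {q1}
Interpreting what each state remembers (checking against the transitions):
  q0: nothing has been read yet
  q1: the first symbol was 0
  q2: the first symbol was 1 (trap state)
  δ(q0, 0): in q0 (nothing has been read yet), after reading 0 we have: the first symbol was 0 → q1
  δ(q0, 1): in q0 (nothing has been read yet), after reading 1 we have: the first symbol was 1 (trap state) → q2
  δ(q1, 0): in q1 (the first symbol was 0), after reading 0 we have: the first symbol was 0 → q1
  δ(q1, 1): in q1 (the first symbol was 0), after reading 1 we have: the first symbol was 0 → q1
  δ(q2, 0): in q2 (the first symbol was 1 (trap state)), after reading 0 we have: the first symbol was 1 (trap state) → q2
  δ(q2, 1): in q2 (the first symbol was 1 (trap state)), after reading 1 we have: the first symbol was 1 (trap state) → q2
A string is accepted iff it ends in {q1}, i.e. the first symbol was 0.
Language: All binary strings starting with 0

Final answer: All binary strings starting with 0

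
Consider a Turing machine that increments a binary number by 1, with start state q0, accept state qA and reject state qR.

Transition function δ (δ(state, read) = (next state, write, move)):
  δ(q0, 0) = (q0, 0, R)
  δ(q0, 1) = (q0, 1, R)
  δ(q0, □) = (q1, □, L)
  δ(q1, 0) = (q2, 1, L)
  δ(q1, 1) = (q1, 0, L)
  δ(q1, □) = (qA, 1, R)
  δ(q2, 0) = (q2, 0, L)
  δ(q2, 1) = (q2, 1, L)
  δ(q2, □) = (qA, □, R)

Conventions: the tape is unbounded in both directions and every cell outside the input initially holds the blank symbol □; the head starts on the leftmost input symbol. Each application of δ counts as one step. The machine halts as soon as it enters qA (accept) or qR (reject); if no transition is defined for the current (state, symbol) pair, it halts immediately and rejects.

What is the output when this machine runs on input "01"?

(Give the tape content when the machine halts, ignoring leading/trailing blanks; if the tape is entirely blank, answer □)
Step 0: [q0]01 (head at position 0)
Step 1: δ(q0, 0) = (q0, 0, R)  ⊢  0[q0]1 (head at position 1)
Step 2: δ(q0, 1) = (q0, 1, R)  ⊢  01[q0]□ (head at position 2)
Step 3: δ(q0, □) = (q1, □, L)  ⊢  0[q1]1□ (head at position 1)
Step 4: δ(q1, 1) = (q1, 0, L)  ⊢  [q1]00□ (head at position 0)
Step 5: δ(q1, 0) = (q2, 1, L)  ⊢  [q2]□10□ (head at position -1)
Step 6: δ(q2, □) = (qA, □, R)  ⊢  □[qA]10□ (head at position 0)
The machine is in qA, so it halts and accepts.
Tape content when halted (ignoring surrounding blanks): 10

Final answer: Output: 10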